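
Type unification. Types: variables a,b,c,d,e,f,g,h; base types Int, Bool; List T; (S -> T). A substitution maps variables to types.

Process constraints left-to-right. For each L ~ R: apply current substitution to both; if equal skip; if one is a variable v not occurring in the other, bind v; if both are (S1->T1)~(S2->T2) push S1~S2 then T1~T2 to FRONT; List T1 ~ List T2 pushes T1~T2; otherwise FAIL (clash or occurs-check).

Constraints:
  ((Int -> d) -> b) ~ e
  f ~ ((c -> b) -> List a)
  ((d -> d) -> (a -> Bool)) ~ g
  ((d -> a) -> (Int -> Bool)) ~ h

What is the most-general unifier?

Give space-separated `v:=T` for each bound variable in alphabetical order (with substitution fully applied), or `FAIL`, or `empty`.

step 1: unify ((Int -> d) -> b) ~ e  [subst: {-} | 3 pending]
  bind e := ((Int -> d) -> b)
step 2: unify f ~ ((c -> b) -> List a)  [subst: {e:=((Int -> d) -> b)} | 2 pending]
  bind f := ((c -> b) -> List a)
step 3: unify ((d -> d) -> (a -> Bool)) ~ g  [subst: {e:=((Int -> d) -> b), f:=((c -> b) -> List a)} | 1 pending]
  bind g := ((d -> d) -> (a -> Bool))
step 4: unify ((d -> a) -> (Int -> Bool)) ~ h  [subst: {e:=((Int -> d) -> b), f:=((c -> b) -> List a), g:=((d -> d) -> (a -> Bool))} | 0 pending]
  bind h := ((d -> a) -> (Int -> Bool))

Answer: e:=((Int -> d) -> b) f:=((c -> b) -> List a) g:=((d -> d) -> (a -> Bool)) h:=((d -> a) -> (Int -> Bool))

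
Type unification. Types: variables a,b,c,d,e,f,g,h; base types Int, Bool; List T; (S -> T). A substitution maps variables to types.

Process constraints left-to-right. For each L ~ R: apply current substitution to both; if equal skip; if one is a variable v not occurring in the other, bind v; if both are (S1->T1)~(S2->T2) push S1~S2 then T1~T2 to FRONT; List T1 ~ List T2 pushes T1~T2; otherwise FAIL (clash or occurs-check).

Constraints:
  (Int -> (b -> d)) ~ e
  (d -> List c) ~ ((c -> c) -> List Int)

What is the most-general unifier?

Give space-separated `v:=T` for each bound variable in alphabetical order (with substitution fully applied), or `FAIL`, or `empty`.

Answer: c:=Int d:=(Int -> Int) e:=(Int -> (b -> (Int -> Int)))

Derivation:
step 1: unify (Int -> (b -> d)) ~ e  [subst: {-} | 1 pending]
  bind e := (Int -> (b -> d))
step 2: unify (d -> List c) ~ ((c -> c) -> List Int)  [subst: {e:=(Int -> (b -> d))} | 0 pending]
  -> decompose arrow: push d~(c -> c), List c~List Int
step 3: unify d ~ (c -> c)  [subst: {e:=(Int -> (b -> d))} | 1 pending]
  bind d := (c -> c)
step 4: unify List c ~ List Int  [subst: {e:=(Int -> (b -> d)), d:=(c -> c)} | 0 pending]
  -> decompose List: push c~Int
step 5: unify c ~ Int  [subst: {e:=(Int -> (b -> d)), d:=(c -> c)} | 0 pending]
  bind c := Int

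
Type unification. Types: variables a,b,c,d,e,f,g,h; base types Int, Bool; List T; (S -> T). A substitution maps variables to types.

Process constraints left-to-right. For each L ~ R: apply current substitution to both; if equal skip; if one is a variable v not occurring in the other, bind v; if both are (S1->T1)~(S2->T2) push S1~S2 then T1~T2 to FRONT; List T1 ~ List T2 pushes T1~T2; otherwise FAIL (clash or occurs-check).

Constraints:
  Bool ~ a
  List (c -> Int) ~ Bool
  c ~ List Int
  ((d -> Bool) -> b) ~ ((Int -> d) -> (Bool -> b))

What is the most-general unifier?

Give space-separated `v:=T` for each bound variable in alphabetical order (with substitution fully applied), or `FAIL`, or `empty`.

step 1: unify Bool ~ a  [subst: {-} | 3 pending]
  bind a := Bool
step 2: unify List (c -> Int) ~ Bool  [subst: {a:=Bool} | 2 pending]
  clash: List (c -> Int) vs Bool

Answer: FAIL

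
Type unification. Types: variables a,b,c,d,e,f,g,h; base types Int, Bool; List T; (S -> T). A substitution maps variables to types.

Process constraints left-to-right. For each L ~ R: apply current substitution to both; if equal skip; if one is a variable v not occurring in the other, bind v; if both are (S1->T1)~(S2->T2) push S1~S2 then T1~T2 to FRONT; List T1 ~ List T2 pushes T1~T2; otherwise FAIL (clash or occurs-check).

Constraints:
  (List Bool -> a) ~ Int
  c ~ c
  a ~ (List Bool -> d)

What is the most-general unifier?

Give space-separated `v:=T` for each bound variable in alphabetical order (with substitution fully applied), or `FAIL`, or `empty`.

step 1: unify (List Bool -> a) ~ Int  [subst: {-} | 2 pending]
  clash: (List Bool -> a) vs Int

Answer: FAIL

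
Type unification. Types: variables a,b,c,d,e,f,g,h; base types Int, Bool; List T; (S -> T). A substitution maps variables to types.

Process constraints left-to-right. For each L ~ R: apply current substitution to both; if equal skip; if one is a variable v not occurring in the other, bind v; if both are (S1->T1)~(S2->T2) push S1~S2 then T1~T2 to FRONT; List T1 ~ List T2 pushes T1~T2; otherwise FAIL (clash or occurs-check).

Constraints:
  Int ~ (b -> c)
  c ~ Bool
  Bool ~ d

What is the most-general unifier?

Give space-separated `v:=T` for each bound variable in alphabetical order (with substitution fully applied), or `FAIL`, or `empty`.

Answer: FAIL

Derivation:
step 1: unify Int ~ (b -> c)  [subst: {-} | 2 pending]
  clash: Int vs (b -> c)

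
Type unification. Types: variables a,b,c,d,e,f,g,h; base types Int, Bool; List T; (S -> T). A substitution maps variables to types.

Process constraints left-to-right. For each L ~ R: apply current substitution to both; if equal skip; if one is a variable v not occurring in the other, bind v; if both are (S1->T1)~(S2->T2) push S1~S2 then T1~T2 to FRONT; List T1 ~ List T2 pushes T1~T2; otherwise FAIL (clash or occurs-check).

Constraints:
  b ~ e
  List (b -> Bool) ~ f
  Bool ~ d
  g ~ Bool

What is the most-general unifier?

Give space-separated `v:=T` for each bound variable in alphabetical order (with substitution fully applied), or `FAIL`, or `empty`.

Answer: b:=e d:=Bool f:=List (e -> Bool) g:=Bool

Derivation:
step 1: unify b ~ e  [subst: {-} | 3 pending]
  bind b := e
step 2: unify List (e -> Bool) ~ f  [subst: {b:=e} | 2 pending]
  bind f := List (e -> Bool)
step 3: unify Bool ~ d  [subst: {b:=e, f:=List (e -> Bool)} | 1 pending]
  bind d := Bool
step 4: unify g ~ Bool  [subst: {b:=e, f:=List (e -> Bool), d:=Bool} | 0 pending]
  bind g := Bool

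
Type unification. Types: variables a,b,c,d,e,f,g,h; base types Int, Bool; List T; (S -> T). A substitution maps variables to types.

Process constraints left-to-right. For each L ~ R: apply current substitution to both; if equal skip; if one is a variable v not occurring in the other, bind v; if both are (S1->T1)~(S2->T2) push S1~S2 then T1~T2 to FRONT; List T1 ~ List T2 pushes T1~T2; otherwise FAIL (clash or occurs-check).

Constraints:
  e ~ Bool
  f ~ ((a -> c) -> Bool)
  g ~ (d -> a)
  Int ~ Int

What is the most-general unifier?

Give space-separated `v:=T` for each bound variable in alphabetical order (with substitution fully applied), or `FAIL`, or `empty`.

Answer: e:=Bool f:=((a -> c) -> Bool) g:=(d -> a)

Derivation:
step 1: unify e ~ Bool  [subst: {-} | 3 pending]
  bind e := Bool
step 2: unify f ~ ((a -> c) -> Bool)  [subst: {e:=Bool} | 2 pending]
  bind f := ((a -> c) -> Bool)
step 3: unify g ~ (d -> a)  [subst: {e:=Bool, f:=((a -> c) -> Bool)} | 1 pending]
  bind g := (d -> a)
step 4: unify Int ~ Int  [subst: {e:=Bool, f:=((a -> c) -> Bool), g:=(d -> a)} | 0 pending]
  -> identical, skip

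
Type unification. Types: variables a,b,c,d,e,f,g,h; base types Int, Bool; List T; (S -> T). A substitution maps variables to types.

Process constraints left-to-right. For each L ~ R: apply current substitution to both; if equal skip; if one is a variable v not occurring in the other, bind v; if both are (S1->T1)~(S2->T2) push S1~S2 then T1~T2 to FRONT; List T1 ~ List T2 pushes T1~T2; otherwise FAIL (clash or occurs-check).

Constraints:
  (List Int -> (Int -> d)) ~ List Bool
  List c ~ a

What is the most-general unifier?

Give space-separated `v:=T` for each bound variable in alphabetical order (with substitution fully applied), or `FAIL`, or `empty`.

step 1: unify (List Int -> (Int -> d)) ~ List Bool  [subst: {-} | 1 pending]
  clash: (List Int -> (Int -> d)) vs List Bool

Answer: FAIL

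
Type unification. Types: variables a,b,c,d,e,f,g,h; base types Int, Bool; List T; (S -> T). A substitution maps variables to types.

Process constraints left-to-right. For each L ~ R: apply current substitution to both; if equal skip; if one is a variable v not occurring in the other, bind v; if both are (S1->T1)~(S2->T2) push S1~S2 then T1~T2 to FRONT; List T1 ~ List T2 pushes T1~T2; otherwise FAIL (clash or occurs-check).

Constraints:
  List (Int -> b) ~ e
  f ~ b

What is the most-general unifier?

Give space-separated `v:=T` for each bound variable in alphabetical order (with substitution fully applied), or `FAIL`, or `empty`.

Answer: e:=List (Int -> b) f:=b

Derivation:
step 1: unify List (Int -> b) ~ e  [subst: {-} | 1 pending]
  bind e := List (Int -> b)
step 2: unify f ~ b  [subst: {e:=List (Int -> b)} | 0 pending]
  bind f := b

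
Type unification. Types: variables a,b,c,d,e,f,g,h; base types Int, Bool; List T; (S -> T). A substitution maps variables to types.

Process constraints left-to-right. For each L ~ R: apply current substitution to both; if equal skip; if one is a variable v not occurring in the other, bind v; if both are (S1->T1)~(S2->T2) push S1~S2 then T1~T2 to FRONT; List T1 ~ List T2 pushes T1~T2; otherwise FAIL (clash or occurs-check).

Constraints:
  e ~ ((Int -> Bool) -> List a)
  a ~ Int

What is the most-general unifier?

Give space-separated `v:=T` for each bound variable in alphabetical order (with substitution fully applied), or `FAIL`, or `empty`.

step 1: unify e ~ ((Int -> Bool) -> List a)  [subst: {-} | 1 pending]
  bind e := ((Int -> Bool) -> List a)
step 2: unify a ~ Int  [subst: {e:=((Int -> Bool) -> List a)} | 0 pending]
  bind a := Int

Answer: a:=Int e:=((Int -> Bool) -> List Int)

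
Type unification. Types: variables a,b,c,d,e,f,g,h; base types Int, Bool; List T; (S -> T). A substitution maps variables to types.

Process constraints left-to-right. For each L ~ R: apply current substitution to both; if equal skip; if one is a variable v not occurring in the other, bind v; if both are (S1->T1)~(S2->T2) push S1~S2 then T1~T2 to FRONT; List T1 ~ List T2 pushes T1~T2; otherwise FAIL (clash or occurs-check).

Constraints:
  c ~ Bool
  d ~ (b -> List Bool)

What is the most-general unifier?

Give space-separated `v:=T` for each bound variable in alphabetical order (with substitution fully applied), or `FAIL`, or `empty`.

step 1: unify c ~ Bool  [subst: {-} | 1 pending]
  bind c := Bool
step 2: unify d ~ (b -> List Bool)  [subst: {c:=Bool} | 0 pending]
  bind d := (b -> List Bool)

Answer: c:=Bool d:=(b -> List Bool)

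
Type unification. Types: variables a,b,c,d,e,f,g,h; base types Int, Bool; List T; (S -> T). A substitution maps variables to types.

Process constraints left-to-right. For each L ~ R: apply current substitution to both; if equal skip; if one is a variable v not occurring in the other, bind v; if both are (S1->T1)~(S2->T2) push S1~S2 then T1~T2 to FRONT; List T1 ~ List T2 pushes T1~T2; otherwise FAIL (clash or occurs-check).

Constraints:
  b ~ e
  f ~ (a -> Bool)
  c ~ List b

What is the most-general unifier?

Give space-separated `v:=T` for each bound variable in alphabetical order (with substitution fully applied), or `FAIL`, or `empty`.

Answer: b:=e c:=List e f:=(a -> Bool)

Derivation:
step 1: unify b ~ e  [subst: {-} | 2 pending]
  bind b := e
step 2: unify f ~ (a -> Bool)  [subst: {b:=e} | 1 pending]
  bind f := (a -> Bool)
step 3: unify c ~ List e  [subst: {b:=e, f:=(a -> Bool)} | 0 pending]
  bind c := List e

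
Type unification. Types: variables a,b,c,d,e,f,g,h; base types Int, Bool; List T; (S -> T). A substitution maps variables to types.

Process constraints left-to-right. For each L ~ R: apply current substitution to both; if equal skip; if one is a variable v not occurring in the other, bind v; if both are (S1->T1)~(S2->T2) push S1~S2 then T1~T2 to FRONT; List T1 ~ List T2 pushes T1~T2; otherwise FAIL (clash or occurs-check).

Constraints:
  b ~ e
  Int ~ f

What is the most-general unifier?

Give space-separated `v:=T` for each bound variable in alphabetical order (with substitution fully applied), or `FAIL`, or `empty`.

Answer: b:=e f:=Int

Derivation:
step 1: unify b ~ e  [subst: {-} | 1 pending]
  bind b := e
step 2: unify Int ~ f  [subst: {b:=e} | 0 pending]
  bind f := Int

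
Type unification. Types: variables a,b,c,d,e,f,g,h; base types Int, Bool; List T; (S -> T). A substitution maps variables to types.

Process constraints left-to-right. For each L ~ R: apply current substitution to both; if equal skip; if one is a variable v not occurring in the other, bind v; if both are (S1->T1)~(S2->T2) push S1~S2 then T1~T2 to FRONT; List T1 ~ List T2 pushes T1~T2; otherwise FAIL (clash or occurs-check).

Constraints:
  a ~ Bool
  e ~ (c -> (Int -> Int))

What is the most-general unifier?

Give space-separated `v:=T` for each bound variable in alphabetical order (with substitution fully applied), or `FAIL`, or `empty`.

Answer: a:=Bool e:=(c -> (Int -> Int))

Derivation:
step 1: unify a ~ Bool  [subst: {-} | 1 pending]
  bind a := Bool
step 2: unify e ~ (c -> (Int -> Int))  [subst: {a:=Bool} | 0 pending]
  bind e := (c -> (Int -> Int))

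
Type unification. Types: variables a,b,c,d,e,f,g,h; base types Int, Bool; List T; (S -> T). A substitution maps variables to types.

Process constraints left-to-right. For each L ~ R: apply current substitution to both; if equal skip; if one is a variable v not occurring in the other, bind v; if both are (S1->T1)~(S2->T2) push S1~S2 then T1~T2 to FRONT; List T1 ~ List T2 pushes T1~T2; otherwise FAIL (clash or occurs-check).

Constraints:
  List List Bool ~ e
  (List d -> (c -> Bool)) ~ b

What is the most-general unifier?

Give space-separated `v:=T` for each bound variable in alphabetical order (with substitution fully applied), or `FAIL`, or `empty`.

step 1: unify List List Bool ~ e  [subst: {-} | 1 pending]
  bind e := List List Bool
step 2: unify (List d -> (c -> Bool)) ~ b  [subst: {e:=List List Bool} | 0 pending]
  bind b := (List d -> (c -> Bool))

Answer: b:=(List d -> (c -> Bool)) e:=List List Bool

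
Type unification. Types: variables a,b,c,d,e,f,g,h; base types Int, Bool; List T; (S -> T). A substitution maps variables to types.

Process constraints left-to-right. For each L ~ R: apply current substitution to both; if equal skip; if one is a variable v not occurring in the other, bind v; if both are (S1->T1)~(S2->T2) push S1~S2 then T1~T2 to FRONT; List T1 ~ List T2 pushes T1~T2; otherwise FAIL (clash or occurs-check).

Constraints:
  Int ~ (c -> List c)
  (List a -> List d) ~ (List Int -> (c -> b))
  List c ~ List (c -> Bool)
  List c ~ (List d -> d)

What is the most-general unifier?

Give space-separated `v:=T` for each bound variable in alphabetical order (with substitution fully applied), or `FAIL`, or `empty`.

step 1: unify Int ~ (c -> List c)  [subst: {-} | 3 pending]
  clash: Int vs (c -> List c)

Answer: FAIL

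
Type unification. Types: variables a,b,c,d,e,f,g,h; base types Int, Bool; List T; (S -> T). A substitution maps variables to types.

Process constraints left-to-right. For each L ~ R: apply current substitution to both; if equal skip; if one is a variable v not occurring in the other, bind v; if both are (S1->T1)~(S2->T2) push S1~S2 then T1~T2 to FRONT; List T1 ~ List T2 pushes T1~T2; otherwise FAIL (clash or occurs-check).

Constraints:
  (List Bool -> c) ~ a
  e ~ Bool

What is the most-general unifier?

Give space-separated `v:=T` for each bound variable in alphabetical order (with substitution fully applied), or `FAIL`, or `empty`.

step 1: unify (List Bool -> c) ~ a  [subst: {-} | 1 pending]
  bind a := (List Bool -> c)
step 2: unify e ~ Bool  [subst: {a:=(List Bool -> c)} | 0 pending]
  bind e := Bool

Answer: a:=(List Bool -> c) e:=Bool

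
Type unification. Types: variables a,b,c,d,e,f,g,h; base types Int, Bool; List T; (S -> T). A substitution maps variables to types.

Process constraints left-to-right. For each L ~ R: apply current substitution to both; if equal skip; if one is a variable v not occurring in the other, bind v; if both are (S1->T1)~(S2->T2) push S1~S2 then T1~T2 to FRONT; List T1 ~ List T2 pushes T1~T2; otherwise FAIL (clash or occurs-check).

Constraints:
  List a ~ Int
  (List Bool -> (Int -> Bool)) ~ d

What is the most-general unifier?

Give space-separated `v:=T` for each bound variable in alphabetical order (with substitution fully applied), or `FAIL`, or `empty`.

step 1: unify List a ~ Int  [subst: {-} | 1 pending]
  clash: List a vs Int

Answer: FAIL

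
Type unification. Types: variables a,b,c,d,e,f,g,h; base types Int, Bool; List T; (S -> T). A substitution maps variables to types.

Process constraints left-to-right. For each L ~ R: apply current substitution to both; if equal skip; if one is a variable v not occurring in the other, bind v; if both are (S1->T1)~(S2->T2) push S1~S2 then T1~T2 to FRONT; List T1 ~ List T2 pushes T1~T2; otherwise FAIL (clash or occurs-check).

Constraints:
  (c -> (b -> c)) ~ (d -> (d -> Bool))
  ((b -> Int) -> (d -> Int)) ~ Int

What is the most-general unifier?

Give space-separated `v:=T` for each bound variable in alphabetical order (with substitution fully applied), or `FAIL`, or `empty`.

step 1: unify (c -> (b -> c)) ~ (d -> (d -> Bool))  [subst: {-} | 1 pending]
  -> decompose arrow: push c~d, (b -> c)~(d -> Bool)
step 2: unify c ~ d  [subst: {-} | 2 pending]
  bind c := d
step 3: unify (b -> d) ~ (d -> Bool)  [subst: {c:=d} | 1 pending]
  -> decompose arrow: push b~d, d~Bool
step 4: unify b ~ d  [subst: {c:=d} | 2 pending]
  bind b := d
step 5: unify d ~ Bool  [subst: {c:=d, b:=d} | 1 pending]
  bind d := Bool
step 6: unify ((Bool -> Int) -> (Bool -> Int)) ~ Int  [subst: {c:=d, b:=d, d:=Bool} | 0 pending]
  clash: ((Bool -> Int) -> (Bool -> Int)) vs Int

Answer: FAIL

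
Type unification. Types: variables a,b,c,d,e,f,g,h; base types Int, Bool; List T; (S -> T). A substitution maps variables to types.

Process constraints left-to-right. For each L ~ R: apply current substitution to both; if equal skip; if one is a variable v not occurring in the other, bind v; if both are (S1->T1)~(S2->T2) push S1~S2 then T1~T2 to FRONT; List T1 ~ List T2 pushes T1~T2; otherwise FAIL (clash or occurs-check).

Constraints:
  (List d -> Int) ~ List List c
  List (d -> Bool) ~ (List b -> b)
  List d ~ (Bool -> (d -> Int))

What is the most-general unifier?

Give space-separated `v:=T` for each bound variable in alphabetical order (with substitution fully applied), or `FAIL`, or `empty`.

step 1: unify (List d -> Int) ~ List List c  [subst: {-} | 2 pending]
  clash: (List d -> Int) vs List List c

Answer: FAIL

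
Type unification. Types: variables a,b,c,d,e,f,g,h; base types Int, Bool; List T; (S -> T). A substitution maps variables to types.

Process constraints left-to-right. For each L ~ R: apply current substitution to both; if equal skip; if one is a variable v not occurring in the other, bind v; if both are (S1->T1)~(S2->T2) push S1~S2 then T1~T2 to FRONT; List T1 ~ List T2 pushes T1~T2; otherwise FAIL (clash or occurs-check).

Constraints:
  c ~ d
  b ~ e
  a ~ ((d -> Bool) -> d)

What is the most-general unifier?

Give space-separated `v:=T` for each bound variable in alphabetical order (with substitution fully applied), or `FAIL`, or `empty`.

Answer: a:=((d -> Bool) -> d) b:=e c:=d

Derivation:
step 1: unify c ~ d  [subst: {-} | 2 pending]
  bind c := d
step 2: unify b ~ e  [subst: {c:=d} | 1 pending]
  bind b := e
step 3: unify a ~ ((d -> Bool) -> d)  [subst: {c:=d, b:=e} | 0 pending]
  bind a := ((d -> Bool) -> d)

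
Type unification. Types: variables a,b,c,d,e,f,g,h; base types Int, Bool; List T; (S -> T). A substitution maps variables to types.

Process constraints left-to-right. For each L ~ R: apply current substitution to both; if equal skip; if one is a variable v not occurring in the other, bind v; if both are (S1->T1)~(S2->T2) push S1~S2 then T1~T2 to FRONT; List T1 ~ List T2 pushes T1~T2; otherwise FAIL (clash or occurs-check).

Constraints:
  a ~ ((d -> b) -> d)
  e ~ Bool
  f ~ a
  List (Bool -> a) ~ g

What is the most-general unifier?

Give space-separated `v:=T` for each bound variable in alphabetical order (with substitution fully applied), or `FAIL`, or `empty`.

Answer: a:=((d -> b) -> d) e:=Bool f:=((d -> b) -> d) g:=List (Bool -> ((d -> b) -> d))

Derivation:
step 1: unify a ~ ((d -> b) -> d)  [subst: {-} | 3 pending]
  bind a := ((d -> b) -> d)
step 2: unify e ~ Bool  [subst: {a:=((d -> b) -> d)} | 2 pending]
  bind e := Bool
step 3: unify f ~ ((d -> b) -> d)  [subst: {a:=((d -> b) -> d), e:=Bool} | 1 pending]
  bind f := ((d -> b) -> d)
step 4: unify List (Bool -> ((d -> b) -> d)) ~ g  [subst: {a:=((d -> b) -> d), e:=Bool, f:=((d -> b) -> d)} | 0 pending]
  bind g := List (Bool -> ((d -> b) -> d))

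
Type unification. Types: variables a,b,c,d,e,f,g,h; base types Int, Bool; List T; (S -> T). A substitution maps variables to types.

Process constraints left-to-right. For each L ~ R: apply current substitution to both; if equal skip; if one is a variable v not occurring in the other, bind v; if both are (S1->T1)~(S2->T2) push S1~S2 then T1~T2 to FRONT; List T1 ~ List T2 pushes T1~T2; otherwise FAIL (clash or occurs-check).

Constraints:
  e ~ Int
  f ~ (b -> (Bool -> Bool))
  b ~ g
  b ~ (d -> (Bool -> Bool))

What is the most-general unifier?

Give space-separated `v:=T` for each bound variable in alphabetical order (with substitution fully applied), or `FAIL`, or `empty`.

step 1: unify e ~ Int  [subst: {-} | 3 pending]
  bind e := Int
step 2: unify f ~ (b -> (Bool -> Bool))  [subst: {e:=Int} | 2 pending]
  bind f := (b -> (Bool -> Bool))
step 3: unify b ~ g  [subst: {e:=Int, f:=(b -> (Bool -> Bool))} | 1 pending]
  bind b := g
step 4: unify g ~ (d -> (Bool -> Bool))  [subst: {e:=Int, f:=(b -> (Bool -> Bool)), b:=g} | 0 pending]
  bind g := (d -> (Bool -> Bool))

Answer: b:=(d -> (Bool -> Bool)) e:=Int f:=((d -> (Bool -> Bool)) -> (Bool -> Bool)) g:=(d -> (Bool -> Bool))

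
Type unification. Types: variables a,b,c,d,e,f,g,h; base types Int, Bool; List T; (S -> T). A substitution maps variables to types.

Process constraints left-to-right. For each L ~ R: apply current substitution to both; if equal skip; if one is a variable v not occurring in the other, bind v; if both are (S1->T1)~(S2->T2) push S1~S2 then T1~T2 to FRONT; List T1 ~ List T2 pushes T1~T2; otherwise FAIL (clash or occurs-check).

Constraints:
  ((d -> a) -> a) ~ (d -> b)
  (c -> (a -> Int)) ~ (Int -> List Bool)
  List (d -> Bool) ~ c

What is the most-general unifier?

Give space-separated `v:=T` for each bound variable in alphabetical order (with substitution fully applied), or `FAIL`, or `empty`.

Answer: FAIL

Derivation:
step 1: unify ((d -> a) -> a) ~ (d -> b)  [subst: {-} | 2 pending]
  -> decompose arrow: push (d -> a)~d, a~b
step 2: unify (d -> a) ~ d  [subst: {-} | 3 pending]
  occurs-check fail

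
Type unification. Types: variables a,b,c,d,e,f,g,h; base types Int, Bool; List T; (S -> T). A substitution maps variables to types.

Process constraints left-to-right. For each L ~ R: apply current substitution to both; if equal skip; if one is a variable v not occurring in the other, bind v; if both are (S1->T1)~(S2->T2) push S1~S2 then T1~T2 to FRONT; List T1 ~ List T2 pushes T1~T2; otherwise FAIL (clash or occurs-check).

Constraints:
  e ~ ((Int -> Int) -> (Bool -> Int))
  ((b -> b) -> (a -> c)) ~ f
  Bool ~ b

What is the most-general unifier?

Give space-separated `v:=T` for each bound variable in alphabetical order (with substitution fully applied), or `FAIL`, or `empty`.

step 1: unify e ~ ((Int -> Int) -> (Bool -> Int))  [subst: {-} | 2 pending]
  bind e := ((Int -> Int) -> (Bool -> Int))
step 2: unify ((b -> b) -> (a -> c)) ~ f  [subst: {e:=((Int -> Int) -> (Bool -> Int))} | 1 pending]
  bind f := ((b -> b) -> (a -> c))
step 3: unify Bool ~ b  [subst: {e:=((Int -> Int) -> (Bool -> Int)), f:=((b -> b) -> (a -> c))} | 0 pending]
  bind b := Bool

Answer: b:=Bool e:=((Int -> Int) -> (Bool -> Int)) f:=((Bool -> Bool) -> (a -> c))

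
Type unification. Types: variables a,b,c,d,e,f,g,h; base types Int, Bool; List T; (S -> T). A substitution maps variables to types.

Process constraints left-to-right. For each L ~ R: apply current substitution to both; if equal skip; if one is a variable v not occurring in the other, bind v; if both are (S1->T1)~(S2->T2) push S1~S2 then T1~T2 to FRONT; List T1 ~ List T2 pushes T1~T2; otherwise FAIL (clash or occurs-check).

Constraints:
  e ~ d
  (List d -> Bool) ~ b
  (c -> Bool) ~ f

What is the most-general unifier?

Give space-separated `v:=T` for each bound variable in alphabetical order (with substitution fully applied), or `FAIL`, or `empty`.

Answer: b:=(List d -> Bool) e:=d f:=(c -> Bool)

Derivation:
step 1: unify e ~ d  [subst: {-} | 2 pending]
  bind e := d
step 2: unify (List d -> Bool) ~ b  [subst: {e:=d} | 1 pending]
  bind b := (List d -> Bool)
step 3: unify (c -> Bool) ~ f  [subst: {e:=d, b:=(List d -> Bool)} | 0 pending]
  bind f := (c -> Bool)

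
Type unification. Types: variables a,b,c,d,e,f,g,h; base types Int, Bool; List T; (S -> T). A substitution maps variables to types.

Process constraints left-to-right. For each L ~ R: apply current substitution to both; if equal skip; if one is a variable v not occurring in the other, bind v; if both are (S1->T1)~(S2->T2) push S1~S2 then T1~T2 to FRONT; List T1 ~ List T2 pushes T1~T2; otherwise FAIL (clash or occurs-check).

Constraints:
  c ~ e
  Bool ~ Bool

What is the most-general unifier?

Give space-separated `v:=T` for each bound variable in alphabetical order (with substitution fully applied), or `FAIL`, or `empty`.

Answer: c:=e

Derivation:
step 1: unify c ~ e  [subst: {-} | 1 pending]
  bind c := e
step 2: unify Bool ~ Bool  [subst: {c:=e} | 0 pending]
  -> identical, skip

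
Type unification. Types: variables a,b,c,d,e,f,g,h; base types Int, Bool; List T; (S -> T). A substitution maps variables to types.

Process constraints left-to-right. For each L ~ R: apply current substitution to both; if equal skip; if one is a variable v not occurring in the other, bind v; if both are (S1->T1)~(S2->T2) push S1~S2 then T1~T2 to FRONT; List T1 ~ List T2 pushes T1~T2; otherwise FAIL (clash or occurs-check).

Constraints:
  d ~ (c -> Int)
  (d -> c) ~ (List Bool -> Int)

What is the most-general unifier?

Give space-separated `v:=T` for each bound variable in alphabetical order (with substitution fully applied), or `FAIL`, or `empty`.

step 1: unify d ~ (c -> Int)  [subst: {-} | 1 pending]
  bind d := (c -> Int)
step 2: unify ((c -> Int) -> c) ~ (List Bool -> Int)  [subst: {d:=(c -> Int)} | 0 pending]
  -> decompose arrow: push (c -> Int)~List Bool, c~Int
step 3: unify (c -> Int) ~ List Bool  [subst: {d:=(c -> Int)} | 1 pending]
  clash: (c -> Int) vs List Bool

Answer: FAIL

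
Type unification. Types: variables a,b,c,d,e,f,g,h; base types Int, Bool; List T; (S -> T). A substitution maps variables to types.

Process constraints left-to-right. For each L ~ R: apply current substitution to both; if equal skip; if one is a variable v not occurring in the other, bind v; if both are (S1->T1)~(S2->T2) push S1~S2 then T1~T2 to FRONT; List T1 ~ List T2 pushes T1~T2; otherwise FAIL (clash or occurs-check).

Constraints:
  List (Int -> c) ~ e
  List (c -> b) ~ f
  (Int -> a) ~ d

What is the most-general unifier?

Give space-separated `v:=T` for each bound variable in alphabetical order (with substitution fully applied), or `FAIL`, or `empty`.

step 1: unify List (Int -> c) ~ e  [subst: {-} | 2 pending]
  bind e := List (Int -> c)
step 2: unify List (c -> b) ~ f  [subst: {e:=List (Int -> c)} | 1 pending]
  bind f := List (c -> b)
step 3: unify (Int -> a) ~ d  [subst: {e:=List (Int -> c), f:=List (c -> b)} | 0 pending]
  bind d := (Int -> a)

Answer: d:=(Int -> a) e:=List (Int -> c) f:=List (c -> b)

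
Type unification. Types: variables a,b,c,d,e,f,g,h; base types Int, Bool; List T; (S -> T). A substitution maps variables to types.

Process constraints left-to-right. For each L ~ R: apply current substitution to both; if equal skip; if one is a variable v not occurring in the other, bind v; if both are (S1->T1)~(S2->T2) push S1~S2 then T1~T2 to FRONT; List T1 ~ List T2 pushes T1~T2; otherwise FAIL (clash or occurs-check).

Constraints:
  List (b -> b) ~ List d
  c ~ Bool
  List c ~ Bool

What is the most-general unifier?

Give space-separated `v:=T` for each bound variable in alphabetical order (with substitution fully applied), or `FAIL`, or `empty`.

step 1: unify List (b -> b) ~ List d  [subst: {-} | 2 pending]
  -> decompose List: push (b -> b)~d
step 2: unify (b -> b) ~ d  [subst: {-} | 2 pending]
  bind d := (b -> b)
step 3: unify c ~ Bool  [subst: {d:=(b -> b)} | 1 pending]
  bind c := Bool
step 4: unify List Bool ~ Bool  [subst: {d:=(b -> b), c:=Bool} | 0 pending]
  clash: List Bool vs Bool

Answer: FAIL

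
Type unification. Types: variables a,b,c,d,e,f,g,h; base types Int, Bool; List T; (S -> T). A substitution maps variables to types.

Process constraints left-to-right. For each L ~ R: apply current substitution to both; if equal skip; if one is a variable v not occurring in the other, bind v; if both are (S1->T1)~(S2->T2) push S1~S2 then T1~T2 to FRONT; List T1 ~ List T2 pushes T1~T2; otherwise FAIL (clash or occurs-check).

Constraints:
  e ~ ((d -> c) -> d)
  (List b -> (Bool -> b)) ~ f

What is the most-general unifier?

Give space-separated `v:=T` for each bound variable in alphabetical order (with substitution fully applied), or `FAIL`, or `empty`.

Answer: e:=((d -> c) -> d) f:=(List b -> (Bool -> b))

Derivation:
step 1: unify e ~ ((d -> c) -> d)  [subst: {-} | 1 pending]
  bind e := ((d -> c) -> d)
step 2: unify (List b -> (Bool -> b)) ~ f  [subst: {e:=((d -> c) -> d)} | 0 pending]
  bind f := (List b -> (Bool -> b))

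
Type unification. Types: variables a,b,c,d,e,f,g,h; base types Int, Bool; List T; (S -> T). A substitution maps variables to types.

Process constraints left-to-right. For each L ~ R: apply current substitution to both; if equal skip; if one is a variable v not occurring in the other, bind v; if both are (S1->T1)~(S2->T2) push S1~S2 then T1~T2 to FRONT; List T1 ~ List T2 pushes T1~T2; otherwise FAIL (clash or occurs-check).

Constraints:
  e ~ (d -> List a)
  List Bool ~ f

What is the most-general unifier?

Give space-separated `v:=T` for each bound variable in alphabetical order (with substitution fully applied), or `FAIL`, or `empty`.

step 1: unify e ~ (d -> List a)  [subst: {-} | 1 pending]
  bind e := (d -> List a)
step 2: unify List Bool ~ f  [subst: {e:=(d -> List a)} | 0 pending]
  bind f := List Bool

Answer: e:=(d -> List a) f:=List Bool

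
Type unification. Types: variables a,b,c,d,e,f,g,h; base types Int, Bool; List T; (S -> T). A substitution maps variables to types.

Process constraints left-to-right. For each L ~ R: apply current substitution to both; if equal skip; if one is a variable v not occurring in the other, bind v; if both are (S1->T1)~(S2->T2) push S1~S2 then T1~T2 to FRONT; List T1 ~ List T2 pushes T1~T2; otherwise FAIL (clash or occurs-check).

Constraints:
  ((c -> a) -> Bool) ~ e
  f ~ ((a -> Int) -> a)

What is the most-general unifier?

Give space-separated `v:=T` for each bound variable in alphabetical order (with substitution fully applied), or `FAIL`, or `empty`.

step 1: unify ((c -> a) -> Bool) ~ e  [subst: {-} | 1 pending]
  bind e := ((c -> a) -> Bool)
step 2: unify f ~ ((a -> Int) -> a)  [subst: {e:=((c -> a) -> Bool)} | 0 pending]
  bind f := ((a -> Int) -> a)

Answer: e:=((c -> a) -> Bool) f:=((a -> Int) -> a)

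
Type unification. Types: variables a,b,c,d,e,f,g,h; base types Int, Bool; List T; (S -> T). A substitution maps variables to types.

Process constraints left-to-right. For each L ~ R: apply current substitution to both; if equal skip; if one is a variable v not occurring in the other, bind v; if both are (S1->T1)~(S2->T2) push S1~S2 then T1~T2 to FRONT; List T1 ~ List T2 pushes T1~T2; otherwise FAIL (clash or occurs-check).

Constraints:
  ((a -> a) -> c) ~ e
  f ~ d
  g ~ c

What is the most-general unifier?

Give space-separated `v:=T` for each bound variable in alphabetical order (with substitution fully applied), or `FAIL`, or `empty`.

step 1: unify ((a -> a) -> c) ~ e  [subst: {-} | 2 pending]
  bind e := ((a -> a) -> c)
step 2: unify f ~ d  [subst: {e:=((a -> a) -> c)} | 1 pending]
  bind f := d
step 3: unify g ~ c  [subst: {e:=((a -> a) -> c), f:=d} | 0 pending]
  bind g := c

Answer: e:=((a -> a) -> c) f:=d g:=c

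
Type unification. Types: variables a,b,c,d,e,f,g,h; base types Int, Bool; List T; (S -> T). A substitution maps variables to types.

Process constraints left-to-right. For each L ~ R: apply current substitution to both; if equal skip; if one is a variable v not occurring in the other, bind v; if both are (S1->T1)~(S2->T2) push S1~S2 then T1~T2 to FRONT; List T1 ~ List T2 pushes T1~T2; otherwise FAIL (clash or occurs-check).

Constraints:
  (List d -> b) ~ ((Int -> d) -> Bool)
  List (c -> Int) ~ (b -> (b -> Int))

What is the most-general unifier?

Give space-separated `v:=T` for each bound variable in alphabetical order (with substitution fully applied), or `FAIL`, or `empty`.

step 1: unify (List d -> b) ~ ((Int -> d) -> Bool)  [subst: {-} | 1 pending]
  -> decompose arrow: push List d~(Int -> d), b~Bool
step 2: unify List d ~ (Int -> d)  [subst: {-} | 2 pending]
  clash: List d vs (Int -> d)

Answer: FAIL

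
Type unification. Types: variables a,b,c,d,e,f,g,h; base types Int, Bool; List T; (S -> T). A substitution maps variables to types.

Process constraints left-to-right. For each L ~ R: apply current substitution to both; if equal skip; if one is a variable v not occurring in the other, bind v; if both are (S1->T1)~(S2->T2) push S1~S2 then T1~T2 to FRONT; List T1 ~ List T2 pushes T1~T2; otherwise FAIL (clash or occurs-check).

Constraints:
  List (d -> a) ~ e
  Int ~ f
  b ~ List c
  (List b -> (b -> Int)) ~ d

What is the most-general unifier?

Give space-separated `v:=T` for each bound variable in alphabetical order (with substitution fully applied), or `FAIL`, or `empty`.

step 1: unify List (d -> a) ~ e  [subst: {-} | 3 pending]
  bind e := List (d -> a)
step 2: unify Int ~ f  [subst: {e:=List (d -> a)} | 2 pending]
  bind f := Int
step 3: unify b ~ List c  [subst: {e:=List (d -> a), f:=Int} | 1 pending]
  bind b := List c
step 4: unify (List List c -> (List c -> Int)) ~ d  [subst: {e:=List (d -> a), f:=Int, b:=List c} | 0 pending]
  bind d := (List List c -> (List c -> Int))

Answer: b:=List c d:=(List List c -> (List c -> Int)) e:=List ((List List c -> (List c -> Int)) -> a) f:=Int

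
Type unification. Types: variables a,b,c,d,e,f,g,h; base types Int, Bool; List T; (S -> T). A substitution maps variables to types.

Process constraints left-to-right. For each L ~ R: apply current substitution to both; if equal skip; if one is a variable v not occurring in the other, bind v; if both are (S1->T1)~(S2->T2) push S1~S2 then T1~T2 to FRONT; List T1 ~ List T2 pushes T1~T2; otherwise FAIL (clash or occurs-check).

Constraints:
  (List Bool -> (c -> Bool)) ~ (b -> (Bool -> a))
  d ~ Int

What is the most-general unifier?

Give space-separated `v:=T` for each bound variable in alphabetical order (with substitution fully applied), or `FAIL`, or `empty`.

Answer: a:=Bool b:=List Bool c:=Bool d:=Int

Derivation:
step 1: unify (List Bool -> (c -> Bool)) ~ (b -> (Bool -> a))  [subst: {-} | 1 pending]
  -> decompose arrow: push List Bool~b, (c -> Bool)~(Bool -> a)
step 2: unify List Bool ~ b  [subst: {-} | 2 pending]
  bind b := List Bool
step 3: unify (c -> Bool) ~ (Bool -> a)  [subst: {b:=List Bool} | 1 pending]
  -> decompose arrow: push c~Bool, Bool~a
step 4: unify c ~ Bool  [subst: {b:=List Bool} | 2 pending]
  bind c := Bool
step 5: unify Bool ~ a  [subst: {b:=List Bool, c:=Bool} | 1 pending]
  bind a := Bool
step 6: unify d ~ Int  [subst: {b:=List Bool, c:=Bool, a:=Bool} | 0 pending]
  bind d := Int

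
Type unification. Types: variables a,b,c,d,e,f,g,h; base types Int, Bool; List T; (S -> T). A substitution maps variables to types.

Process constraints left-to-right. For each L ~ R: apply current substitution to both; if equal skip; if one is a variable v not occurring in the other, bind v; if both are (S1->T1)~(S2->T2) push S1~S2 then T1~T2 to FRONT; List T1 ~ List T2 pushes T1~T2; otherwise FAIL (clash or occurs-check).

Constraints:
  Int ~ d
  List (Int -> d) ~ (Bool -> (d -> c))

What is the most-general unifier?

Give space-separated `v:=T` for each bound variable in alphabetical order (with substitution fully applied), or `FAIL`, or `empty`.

Answer: FAIL

Derivation:
step 1: unify Int ~ d  [subst: {-} | 1 pending]
  bind d := Int
step 2: unify List (Int -> Int) ~ (Bool -> (Int -> c))  [subst: {d:=Int} | 0 pending]
  clash: List (Int -> Int) vs (Bool -> (Int -> c))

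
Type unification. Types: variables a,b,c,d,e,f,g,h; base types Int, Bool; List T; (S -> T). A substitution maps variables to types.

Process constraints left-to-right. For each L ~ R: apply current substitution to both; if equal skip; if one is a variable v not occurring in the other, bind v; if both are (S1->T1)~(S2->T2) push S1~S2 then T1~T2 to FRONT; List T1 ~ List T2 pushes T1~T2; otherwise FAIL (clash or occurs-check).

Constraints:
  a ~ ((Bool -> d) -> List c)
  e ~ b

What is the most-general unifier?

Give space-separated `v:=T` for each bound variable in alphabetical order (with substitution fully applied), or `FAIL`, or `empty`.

step 1: unify a ~ ((Bool -> d) -> List c)  [subst: {-} | 1 pending]
  bind a := ((Bool -> d) -> List c)
step 2: unify e ~ b  [subst: {a:=((Bool -> d) -> List c)} | 0 pending]
  bind e := b

Answer: a:=((Bool -> d) -> List c) e:=b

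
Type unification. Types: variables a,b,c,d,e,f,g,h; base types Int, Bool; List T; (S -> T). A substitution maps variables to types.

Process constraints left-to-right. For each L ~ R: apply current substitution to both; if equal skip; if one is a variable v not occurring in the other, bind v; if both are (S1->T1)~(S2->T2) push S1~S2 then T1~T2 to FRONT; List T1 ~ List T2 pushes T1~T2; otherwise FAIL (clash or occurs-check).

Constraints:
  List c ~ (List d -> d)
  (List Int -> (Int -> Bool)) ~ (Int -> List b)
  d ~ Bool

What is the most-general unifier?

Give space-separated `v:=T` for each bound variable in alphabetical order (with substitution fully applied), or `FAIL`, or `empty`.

step 1: unify List c ~ (List d -> d)  [subst: {-} | 2 pending]
  clash: List c vs (List d -> d)

Answer: FAIL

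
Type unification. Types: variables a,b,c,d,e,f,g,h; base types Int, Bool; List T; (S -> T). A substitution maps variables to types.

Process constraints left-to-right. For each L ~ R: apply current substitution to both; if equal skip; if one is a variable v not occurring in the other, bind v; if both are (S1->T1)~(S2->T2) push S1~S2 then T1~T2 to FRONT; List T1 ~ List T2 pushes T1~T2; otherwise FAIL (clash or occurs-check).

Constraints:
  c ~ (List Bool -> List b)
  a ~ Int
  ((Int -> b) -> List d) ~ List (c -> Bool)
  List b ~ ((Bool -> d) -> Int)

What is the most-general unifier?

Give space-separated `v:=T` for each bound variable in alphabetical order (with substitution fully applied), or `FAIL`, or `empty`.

step 1: unify c ~ (List Bool -> List b)  [subst: {-} | 3 pending]
  bind c := (List Bool -> List b)
step 2: unify a ~ Int  [subst: {c:=(List Bool -> List b)} | 2 pending]
  bind a := Int
step 3: unify ((Int -> b) -> List d) ~ List ((List Bool -> List b) -> Bool)  [subst: {c:=(List Bool -> List b), a:=Int} | 1 pending]
  clash: ((Int -> b) -> List d) vs List ((List Bool -> List b) -> Bool)

Answer: FAIL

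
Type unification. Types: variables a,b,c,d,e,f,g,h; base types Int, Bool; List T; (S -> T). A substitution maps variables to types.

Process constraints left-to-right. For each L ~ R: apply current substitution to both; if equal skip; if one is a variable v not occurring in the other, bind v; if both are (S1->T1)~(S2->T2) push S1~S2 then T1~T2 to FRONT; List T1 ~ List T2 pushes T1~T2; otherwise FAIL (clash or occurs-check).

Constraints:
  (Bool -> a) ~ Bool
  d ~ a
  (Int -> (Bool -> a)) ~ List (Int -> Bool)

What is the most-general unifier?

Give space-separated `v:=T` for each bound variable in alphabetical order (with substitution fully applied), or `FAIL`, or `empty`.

Answer: FAIL

Derivation:
step 1: unify (Bool -> a) ~ Bool  [subst: {-} | 2 pending]
  clash: (Bool -> a) vs Bool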